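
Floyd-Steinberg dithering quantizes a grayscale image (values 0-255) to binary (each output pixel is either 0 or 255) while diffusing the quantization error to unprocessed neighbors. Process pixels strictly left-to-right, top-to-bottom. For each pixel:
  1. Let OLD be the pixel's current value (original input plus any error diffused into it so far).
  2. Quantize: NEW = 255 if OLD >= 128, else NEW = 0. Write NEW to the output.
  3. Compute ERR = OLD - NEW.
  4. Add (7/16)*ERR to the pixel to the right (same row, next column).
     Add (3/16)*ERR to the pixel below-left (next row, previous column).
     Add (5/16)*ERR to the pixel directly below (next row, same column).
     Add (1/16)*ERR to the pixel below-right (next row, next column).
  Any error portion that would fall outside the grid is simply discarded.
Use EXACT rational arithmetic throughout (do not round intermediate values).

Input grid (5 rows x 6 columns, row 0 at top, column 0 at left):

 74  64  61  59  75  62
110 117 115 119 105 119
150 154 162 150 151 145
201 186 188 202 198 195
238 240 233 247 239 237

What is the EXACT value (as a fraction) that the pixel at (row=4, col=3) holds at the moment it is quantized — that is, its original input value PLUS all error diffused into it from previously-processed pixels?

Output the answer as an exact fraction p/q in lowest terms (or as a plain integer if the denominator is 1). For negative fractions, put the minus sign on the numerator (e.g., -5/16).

(0,0): OLD=74 → NEW=0, ERR=74
(0,1): OLD=771/8 → NEW=0, ERR=771/8
(0,2): OLD=13205/128 → NEW=0, ERR=13205/128
(0,3): OLD=213267/2048 → NEW=0, ERR=213267/2048
(0,4): OLD=3950469/32768 → NEW=0, ERR=3950469/32768
(0,5): OLD=60159139/524288 → NEW=0, ERR=60159139/524288
(1,0): OLD=19353/128 → NEW=255, ERR=-13287/128
(1,1): OLD=128687/1024 → NEW=0, ERR=128687/1024
(1,2): OLD=7463515/32768 → NEW=255, ERR=-892325/32768
(1,3): OLD=22109311/131072 → NEW=255, ERR=-11314049/131072
(1,4): OLD=1115121757/8388608 → NEW=255, ERR=-1023973283/8388608
(1,5): OLD=14628147835/134217728 → NEW=0, ERR=14628147835/134217728
(2,0): OLD=2312181/16384 → NEW=255, ERR=-1865739/16384
(2,1): OLD=69131479/524288 → NEW=255, ERR=-64561961/524288
(2,2): OLD=765753925/8388608 → NEW=0, ERR=765753925/8388608
(2,3): OLD=9286042973/67108864 → NEW=255, ERR=-7826717347/67108864
(2,4): OLD=165076982679/2147483648 → NEW=0, ERR=165076982679/2147483648
(2,5): OLD=7045815608465/34359738368 → NEW=255, ERR=-1715917675375/34359738368
(3,0): OLD=1193906085/8388608 → NEW=255, ERR=-945188955/8388608
(3,1): OLD=7262610625/67108864 → NEW=0, ERR=7262610625/67108864
(3,2): OLD=125793905619/536870912 → NEW=255, ERR=-11108176941/536870912
(3,3): OLD=6068627373305/34359738368 → NEW=255, ERR=-2693105910535/34359738368
(3,4): OLD=47025518041305/274877906944 → NEW=255, ERR=-23068348229415/274877906944
(3,5): OLD=648633778827287/4398046511104 → NEW=255, ERR=-472868081504233/4398046511104
(4,0): OLD=239530827787/1073741824 → NEW=255, ERR=-34273337333/1073741824
(4,1): OLD=4276630844943/17179869184 → NEW=255, ERR=-104235796977/17179869184
(4,2): OLD=118718325765501/549755813888 → NEW=255, ERR=-21469406775939/549755813888
(4,3): OLD=1657115793646929/8796093022208 → NEW=255, ERR=-585887927016111/8796093022208
Target (4,3): original=247, with diffused error = 1657115793646929/8796093022208

Answer: 1657115793646929/8796093022208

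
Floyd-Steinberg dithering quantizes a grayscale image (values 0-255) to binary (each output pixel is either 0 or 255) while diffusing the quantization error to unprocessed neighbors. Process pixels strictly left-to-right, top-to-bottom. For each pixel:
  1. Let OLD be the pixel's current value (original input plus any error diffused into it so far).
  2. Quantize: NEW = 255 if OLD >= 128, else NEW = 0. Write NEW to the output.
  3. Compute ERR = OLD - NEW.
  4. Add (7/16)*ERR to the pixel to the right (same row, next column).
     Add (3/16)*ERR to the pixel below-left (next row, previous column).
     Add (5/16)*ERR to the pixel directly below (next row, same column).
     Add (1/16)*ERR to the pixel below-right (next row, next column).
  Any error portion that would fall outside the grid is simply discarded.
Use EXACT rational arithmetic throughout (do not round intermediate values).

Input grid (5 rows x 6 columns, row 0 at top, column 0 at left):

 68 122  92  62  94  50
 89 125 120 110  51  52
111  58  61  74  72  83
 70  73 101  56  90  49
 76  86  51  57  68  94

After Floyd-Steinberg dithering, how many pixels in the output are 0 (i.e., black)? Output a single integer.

Answer: 22

Derivation:
(0,0): OLD=68 → NEW=0, ERR=68
(0,1): OLD=607/4 → NEW=255, ERR=-413/4
(0,2): OLD=2997/64 → NEW=0, ERR=2997/64
(0,3): OLD=84467/1024 → NEW=0, ERR=84467/1024
(0,4): OLD=2131365/16384 → NEW=255, ERR=-2046555/16384
(0,5): OLD=-1218685/262144 → NEW=0, ERR=-1218685/262144
(1,0): OLD=5817/64 → NEW=0, ERR=5817/64
(1,1): OLD=74511/512 → NEW=255, ERR=-56049/512
(1,2): OLD=1568827/16384 → NEW=0, ERR=1568827/16384
(1,3): OLD=10300639/65536 → NEW=255, ERR=-6411041/65536
(1,4): OLD=-111356547/4194304 → NEW=0, ERR=-111356547/4194304
(1,5): OLD=2088752219/67108864 → NEW=0, ERR=2088752219/67108864
(2,0): OLD=973845/8192 → NEW=0, ERR=973845/8192
(2,1): OLD=26065975/262144 → NEW=0, ERR=26065975/262144
(2,2): OLD=458190949/4194304 → NEW=0, ERR=458190949/4194304
(2,3): OLD=3094704765/33554432 → NEW=0, ERR=3094704765/33554432
(2,4): OLD=111428104951/1073741824 → NEW=0, ERR=111428104951/1073741824
(2,5): OLD=2344518778417/17179869184 → NEW=255, ERR=-2036347863503/17179869184
(3,0): OLD=527614405/4194304 → NEW=0, ERR=527614405/4194304
(3,1): OLD=6275353697/33554432 → NEW=255, ERR=-2281026463/33554432
(3,2): OLD=34602486963/268435456 → NEW=255, ERR=-33848554317/268435456
(3,3): OLD=961047113625/17179869184 → NEW=0, ERR=961047113625/17179869184
(3,4): OLD=17928017532793/137438953472 → NEW=255, ERR=-17118915602567/137438953472
(3,5): OLD=-79271386802313/2199023255552 → NEW=0, ERR=-79271386802313/2199023255552
(4,0): OLD=55063686123/536870912 → NEW=0, ERR=55063686123/536870912
(4,1): OLD=806141378671/8589934592 → NEW=0, ERR=806141378671/8589934592
(4,2): OLD=16188470965917/274877906944 → NEW=0, ERR=16188470965917/274877906944
(4,3): OLD=303517303748337/4398046511104 → NEW=0, ERR=303517303748337/4398046511104
(4,4): OLD=3941068974182913/70368744177664 → NEW=0, ERR=3941068974182913/70368744177664
(4,5): OLD=111973767385602663/1125899906842624 → NEW=0, ERR=111973767385602663/1125899906842624
Output grid:
  Row 0: .#..#.  (4 black, running=4)
  Row 1: .#.#..  (4 black, running=8)
  Row 2: .....#  (5 black, running=13)
  Row 3: .##.#.  (3 black, running=16)
  Row 4: ......  (6 black, running=22)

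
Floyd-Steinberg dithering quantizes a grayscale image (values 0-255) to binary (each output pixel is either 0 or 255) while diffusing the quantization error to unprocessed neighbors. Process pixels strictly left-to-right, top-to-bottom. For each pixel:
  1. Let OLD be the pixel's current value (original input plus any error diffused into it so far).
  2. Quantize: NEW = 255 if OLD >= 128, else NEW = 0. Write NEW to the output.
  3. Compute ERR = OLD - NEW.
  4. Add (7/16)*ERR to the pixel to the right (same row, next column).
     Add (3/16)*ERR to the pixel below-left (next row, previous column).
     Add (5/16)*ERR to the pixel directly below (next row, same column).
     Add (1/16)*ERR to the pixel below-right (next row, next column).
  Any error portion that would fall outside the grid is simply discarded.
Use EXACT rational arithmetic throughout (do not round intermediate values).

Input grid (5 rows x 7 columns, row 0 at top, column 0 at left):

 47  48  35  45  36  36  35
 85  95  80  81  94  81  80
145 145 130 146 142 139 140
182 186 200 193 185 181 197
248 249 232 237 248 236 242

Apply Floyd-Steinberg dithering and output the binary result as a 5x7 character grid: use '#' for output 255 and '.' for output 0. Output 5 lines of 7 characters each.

(0,0): OLD=47 → NEW=0, ERR=47
(0,1): OLD=1097/16 → NEW=0, ERR=1097/16
(0,2): OLD=16639/256 → NEW=0, ERR=16639/256
(0,3): OLD=300793/4096 → NEW=0, ERR=300793/4096
(0,4): OLD=4464847/65536 → NEW=0, ERR=4464847/65536
(0,5): OLD=69002665/1048576 → NEW=0, ERR=69002665/1048576
(0,6): OLD=1070221215/16777216 → NEW=0, ERR=1070221215/16777216
(1,0): OLD=28811/256 → NEW=0, ERR=28811/256
(1,1): OLD=370253/2048 → NEW=255, ERR=-151987/2048
(1,2): OLD=5629393/65536 → NEW=0, ERR=5629393/65536
(1,3): OLD=41514493/262144 → NEW=255, ERR=-25332227/262144
(1,4): OLD=1508954711/16777216 → NEW=0, ERR=1508954711/16777216
(1,5): OLD=21089916295/134217728 → NEW=255, ERR=-13135604345/134217728
(1,6): OLD=131490651145/2147483648 → NEW=0, ERR=131490651145/2147483648
(2,0): OLD=5447839/32768 → NEW=255, ERR=-2908001/32768
(2,1): OLD=111277381/1048576 → NEW=0, ERR=111277381/1048576
(2,2): OLD=3028527119/16777216 → NEW=255, ERR=-1249662961/16777216
(2,3): OLD=14152805975/134217728 → NEW=0, ERR=14152805975/134217728
(2,4): OLD=205996797511/1073741824 → NEW=255, ERR=-67807367609/1073741824
(2,5): OLD=3363470295469/34359738368 → NEW=0, ERR=3363470295469/34359738368
(2,6): OLD=107666643391883/549755813888 → NEW=255, ERR=-32521089149557/549755813888
(3,0): OLD=2922005295/16777216 → NEW=255, ERR=-1356184785/16777216
(3,1): OLD=22050003203/134217728 → NEW=255, ERR=-12175517437/134217728
(3,2): OLD=175491755897/1073741824 → NEW=255, ERR=-98312409223/1073741824
(3,3): OLD=727559898655/4294967296 → NEW=255, ERR=-367656761825/4294967296
(3,4): OLD=83980397305647/549755813888 → NEW=255, ERR=-56207335235793/549755813888
(3,5): OLD=667719237171069/4398046511104 → NEW=255, ERR=-453782623160451/4398046511104
(3,6): OLD=9815844872714403/70368744177664 → NEW=255, ERR=-8128184892589917/70368744177664
(4,0): OLD=441802000993/2147483648 → NEW=255, ERR=-105806329247/2147483648
(4,1): OLD=6077423046125/34359738368 → NEW=255, ERR=-2684310237715/34359738368
(4,2): OLD=81082496934659/549755813888 → NEW=255, ERR=-59105235606781/549755813888
(4,3): OLD=608339555109137/4398046511104 → NEW=255, ERR=-513162305222383/4398046511104
(4,4): OLD=4936595308241059/35184372088832 → NEW=255, ERR=-4035419574411101/35184372088832
(4,5): OLD=141334800532316515/1125899906842624 → NEW=0, ERR=141334800532316515/1125899906842624
(4,6): OLD=4582404900084586917/18014398509481984 → NEW=255, ERR=-11266719833319003/18014398509481984
Row 0: .......
Row 1: .#.#.#.
Row 2: #.#.#.#
Row 3: #######
Row 4: #####.#

Answer: .......
.#.#.#.
#.#.#.#
#######
#####.#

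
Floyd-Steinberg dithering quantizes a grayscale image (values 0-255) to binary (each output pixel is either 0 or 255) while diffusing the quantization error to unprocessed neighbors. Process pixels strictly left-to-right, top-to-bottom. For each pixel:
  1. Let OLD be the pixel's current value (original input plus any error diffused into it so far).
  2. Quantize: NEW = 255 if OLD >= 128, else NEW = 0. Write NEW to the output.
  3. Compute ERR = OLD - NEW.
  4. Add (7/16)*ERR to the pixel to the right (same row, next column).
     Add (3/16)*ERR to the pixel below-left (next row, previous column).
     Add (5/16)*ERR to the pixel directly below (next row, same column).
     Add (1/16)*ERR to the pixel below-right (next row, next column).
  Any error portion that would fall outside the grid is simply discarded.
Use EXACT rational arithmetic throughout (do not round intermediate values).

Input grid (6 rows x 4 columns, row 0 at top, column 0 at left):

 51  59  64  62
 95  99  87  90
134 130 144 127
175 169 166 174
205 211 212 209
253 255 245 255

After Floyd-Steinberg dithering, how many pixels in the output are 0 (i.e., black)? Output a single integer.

(0,0): OLD=51 → NEW=0, ERR=51
(0,1): OLD=1301/16 → NEW=0, ERR=1301/16
(0,2): OLD=25491/256 → NEW=0, ERR=25491/256
(0,3): OLD=432389/4096 → NEW=0, ERR=432389/4096
(1,0): OLD=32303/256 → NEW=0, ERR=32303/256
(1,1): OLD=412617/2048 → NEW=255, ERR=-109623/2048
(1,2): OLD=7836413/65536 → NEW=0, ERR=7836413/65536
(1,3): OLD=190343547/1048576 → NEW=255, ERR=-77043333/1048576
(2,0): OLD=5354163/32768 → NEW=255, ERR=-3001677/32768
(2,1): OLD=108530529/1048576 → NEW=0, ERR=108530529/1048576
(2,2): OLD=439411109/2097152 → NEW=255, ERR=-95362651/2097152
(2,3): OLD=3074206193/33554432 → NEW=0, ERR=3074206193/33554432
(3,0): OLD=2781336067/16777216 → NEW=255, ERR=-1496854013/16777216
(3,1): OLD=39744494045/268435456 → NEW=255, ERR=-28706547235/268435456
(3,2): OLD=552551407907/4294967296 → NEW=255, ERR=-542665252573/4294967296
(3,3): OLD=9930721438325/68719476736 → NEW=255, ERR=-7592745129355/68719476736
(4,0): OLD=674600332935/4294967296 → NEW=255, ERR=-420616327545/4294967296
(4,1): OLD=3623890567317/34359738368 → NEW=0, ERR=3623890567317/34359738368
(4,2): OLD=210290601344885/1099511627776 → NEW=255, ERR=-70084863737995/1099511627776
(4,3): OLD=2439830922109891/17592186044416 → NEW=255, ERR=-2046176519216189/17592186044416
(5,0): OLD=133135239513815/549755813888 → NEW=255, ERR=-7052493027625/549755813888
(5,1): OLD=4649162658644545/17592186044416 → NEW=255, ERR=163155217318465/17592186044416
(5,2): OLD=1881674035284941/8796093022208 → NEW=255, ERR=-361329685378099/8796093022208
(5,3): OLD=55365263050035029/281474976710656 → NEW=255, ERR=-16410856011182251/281474976710656
Output grid:
  Row 0: ....  (4 black, running=4)
  Row 1: .#.#  (2 black, running=6)
  Row 2: #.#.  (2 black, running=8)
  Row 3: ####  (0 black, running=8)
  Row 4: #.##  (1 black, running=9)
  Row 5: ####  (0 black, running=9)

Answer: 9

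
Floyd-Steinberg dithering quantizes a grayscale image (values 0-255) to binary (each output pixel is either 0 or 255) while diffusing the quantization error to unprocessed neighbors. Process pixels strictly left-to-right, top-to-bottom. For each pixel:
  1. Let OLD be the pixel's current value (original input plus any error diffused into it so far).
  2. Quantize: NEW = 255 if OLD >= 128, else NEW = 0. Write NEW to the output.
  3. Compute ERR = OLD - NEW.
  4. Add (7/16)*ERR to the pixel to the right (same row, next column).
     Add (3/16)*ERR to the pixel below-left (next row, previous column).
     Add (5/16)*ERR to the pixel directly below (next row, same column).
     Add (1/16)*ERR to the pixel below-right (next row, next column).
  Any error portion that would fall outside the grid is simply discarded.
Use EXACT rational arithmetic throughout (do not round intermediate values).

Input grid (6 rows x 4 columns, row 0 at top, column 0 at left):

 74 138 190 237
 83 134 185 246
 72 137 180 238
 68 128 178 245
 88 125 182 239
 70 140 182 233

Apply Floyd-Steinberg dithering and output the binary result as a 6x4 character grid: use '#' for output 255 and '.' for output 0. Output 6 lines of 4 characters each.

(0,0): OLD=74 → NEW=0, ERR=74
(0,1): OLD=1363/8 → NEW=255, ERR=-677/8
(0,2): OLD=19581/128 → NEW=255, ERR=-13059/128
(0,3): OLD=393963/2048 → NEW=255, ERR=-128277/2048
(1,0): OLD=11553/128 → NEW=0, ERR=11553/128
(1,1): OLD=135719/1024 → NEW=255, ERR=-125401/1024
(1,2): OLD=2703603/32768 → NEW=0, ERR=2703603/32768
(1,3): OLD=134294805/524288 → NEW=255, ERR=601365/524288
(2,0): OLD=1265565/16384 → NEW=0, ERR=1265565/16384
(2,1): OLD=80549583/524288 → NEW=255, ERR=-53143857/524288
(2,2): OLD=161478683/1048576 → NEW=255, ERR=-105908197/1048576
(2,3): OLD=3344148975/16777216 → NEW=255, ERR=-934041105/16777216
(3,0): OLD=613484173/8388608 → NEW=0, ERR=613484173/8388608
(3,1): OLD=15328922387/134217728 → NEW=0, ERR=15328922387/134217728
(3,2): OLD=385751486061/2147483648 → NEW=255, ERR=-161856844179/2147483648
(3,3): OLD=6470451696251/34359738368 → NEW=255, ERR=-2291281587589/34359738368
(4,0): OLD=284044062025/2147483648 → NEW=255, ERR=-263564268215/2147483648
(4,1): OLD=1673906312603/17179869184 → NEW=0, ERR=1673906312603/17179869184
(4,2): OLD=107592058338043/549755813888 → NEW=255, ERR=-32595674203397/549755813888
(4,3): OLD=1649358633766989/8796093022208 → NEW=255, ERR=-593645086896051/8796093022208
(5,0): OLD=13720601695289/274877906944 → NEW=0, ERR=13720601695289/274877906944
(5,1): OLD=1526106981586415/8796093022208 → NEW=255, ERR=-716896739076625/8796093022208
(5,2): OLD=533262391944567/4398046511104 → NEW=0, ERR=533262391944567/4398046511104
(5,3): OLD=36767752052280755/140737488355328 → NEW=255, ERR=879692521672115/140737488355328
Row 0: .###
Row 1: .#.#
Row 2: .###
Row 3: ..##
Row 4: #.##
Row 5: .#.#

Answer: .###
.#.#
.###
..##
#.##
.#.#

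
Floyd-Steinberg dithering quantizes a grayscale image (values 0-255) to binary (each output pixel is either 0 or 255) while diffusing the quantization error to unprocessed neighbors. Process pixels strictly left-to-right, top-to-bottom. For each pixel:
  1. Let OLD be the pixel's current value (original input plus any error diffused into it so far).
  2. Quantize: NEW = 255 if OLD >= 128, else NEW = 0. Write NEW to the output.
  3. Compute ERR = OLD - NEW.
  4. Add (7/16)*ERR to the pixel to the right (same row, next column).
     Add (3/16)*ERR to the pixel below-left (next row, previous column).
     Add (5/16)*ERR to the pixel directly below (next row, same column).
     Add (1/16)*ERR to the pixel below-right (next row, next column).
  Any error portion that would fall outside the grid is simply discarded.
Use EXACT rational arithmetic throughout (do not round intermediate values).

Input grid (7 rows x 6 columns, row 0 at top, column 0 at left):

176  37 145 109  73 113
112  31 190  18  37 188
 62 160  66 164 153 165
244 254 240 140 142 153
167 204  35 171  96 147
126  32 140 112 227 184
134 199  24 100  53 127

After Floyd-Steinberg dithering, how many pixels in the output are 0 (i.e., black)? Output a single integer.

(0,0): OLD=176 → NEW=255, ERR=-79
(0,1): OLD=39/16 → NEW=0, ERR=39/16
(0,2): OLD=37393/256 → NEW=255, ERR=-27887/256
(0,3): OLD=251255/4096 → NEW=0, ERR=251255/4096
(0,4): OLD=6542913/65536 → NEW=0, ERR=6542913/65536
(0,5): OLD=164289479/1048576 → NEW=255, ERR=-103097401/1048576
(1,0): OLD=22469/256 → NEW=0, ERR=22469/256
(1,1): OLD=91747/2048 → NEW=0, ERR=91747/2048
(1,2): OLD=12269087/65536 → NEW=255, ERR=-4442593/65536
(1,3): OLD=5091571/262144 → NEW=0, ERR=5091571/262144
(1,4): OLD=1041783097/16777216 → NEW=0, ERR=1041783097/16777216
(1,5): OLD=51185541055/268435456 → NEW=255, ERR=-17265500225/268435456
(2,0): OLD=3205617/32768 → NEW=0, ERR=3205617/32768
(2,1): OLD=219754603/1048576 → NEW=255, ERR=-47632277/1048576
(2,2): OLD=526536193/16777216 → NEW=0, ERR=526536193/16777216
(2,3): OLD=25663258169/134217728 → NEW=255, ERR=-8562262471/134217728
(2,4): OLD=574018237483/4294967296 → NEW=255, ERR=-521198422997/4294967296
(2,5): OLD=6575781155293/68719476736 → NEW=0, ERR=6575781155293/68719476736
(3,0): OLD=4463642593/16777216 → NEW=255, ERR=185452513/16777216
(3,1): OLD=34445537869/134217728 → NEW=255, ERR=220017229/134217728
(3,2): OLD=253106962487/1073741824 → NEW=255, ERR=-20697202633/1073741824
(3,3): OLD=6242441070373/68719476736 → NEW=0, ERR=6242441070373/68719476736
(3,4): OLD=86737664938885/549755813888 → NEW=255, ERR=-53450067602555/549755813888
(3,5): OLD=1167969607248043/8796093022208 → NEW=255, ERR=-1075034113414997/8796093022208
(4,0): OLD=366707921423/2147483648 → NEW=255, ERR=-180900408817/2147483648
(4,1): OLD=5660239849539/34359738368 → NEW=255, ERR=-3101493434301/34359738368
(4,2): OLD=7278866081753/1099511627776 → NEW=0, ERR=7278866081753/1099511627776
(4,3): OLD=3216716820685725/17592186044416 → NEW=255, ERR=-1269290620640355/17592186044416
(4,4): OLD=4732412836857197/281474976710656 → NEW=0, ERR=4732412836857197/281474976710656
(4,5): OLD=495784142322555611/4503599627370496 → NEW=0, ERR=495784142322555611/4503599627370496
(5,0): OLD=45492719541625/549755813888 → NEW=0, ERR=45492719541625/549755813888
(5,1): OLD=632824666446857/17592186044416 → NEW=0, ERR=632824666446857/17592186044416
(5,2): OLD=19511371095438451/140737488355328 → NEW=255, ERR=-16376688435170189/140737488355328
(5,3): OLD=189646898749384865/4503599627370496 → NEW=0, ERR=189646898749384865/4503599627370496
(5,4): OLD=2403201149110955905/9007199254740992 → NEW=255, ERR=106365339152002945/9007199254740992
(5,5): OLD=32371030614026487477/144115188075855872 → NEW=255, ERR=-4378342345316759883/144115188075855872
(6,0): OLD=46894956005228475/281474976710656 → NEW=255, ERR=-24881163055988805/281474976710656
(6,1): OLD=697706299564846495/4503599627370496 → NEW=255, ERR=-450711605414629985/4503599627370496
(6,2): OLD=-828731329940204921/18014398509481984 → NEW=0, ERR=-828731329940204921/18014398509481984
(6,3): OLD=25356832195787670731/288230376151711744 → NEW=0, ERR=25356832195787670731/288230376151711744
(6,4): OLD=424802986059545797291/4611686018427387904 → NEW=0, ERR=424802986059545797291/4611686018427387904
(6,5): OLD=11698491170256416728525/73786976294838206464 → NEW=255, ERR=-7117187784927325919795/73786976294838206464
Output grid:
  Row 0: #.#..#  (3 black, running=3)
  Row 1: ..#..#  (4 black, running=7)
  Row 2: .#.##.  (3 black, running=10)
  Row 3: ###.##  (1 black, running=11)
  Row 4: ##.#..  (3 black, running=14)
  Row 5: ..#.##  (3 black, running=17)
  Row 6: ##...#  (3 black, running=20)

Answer: 20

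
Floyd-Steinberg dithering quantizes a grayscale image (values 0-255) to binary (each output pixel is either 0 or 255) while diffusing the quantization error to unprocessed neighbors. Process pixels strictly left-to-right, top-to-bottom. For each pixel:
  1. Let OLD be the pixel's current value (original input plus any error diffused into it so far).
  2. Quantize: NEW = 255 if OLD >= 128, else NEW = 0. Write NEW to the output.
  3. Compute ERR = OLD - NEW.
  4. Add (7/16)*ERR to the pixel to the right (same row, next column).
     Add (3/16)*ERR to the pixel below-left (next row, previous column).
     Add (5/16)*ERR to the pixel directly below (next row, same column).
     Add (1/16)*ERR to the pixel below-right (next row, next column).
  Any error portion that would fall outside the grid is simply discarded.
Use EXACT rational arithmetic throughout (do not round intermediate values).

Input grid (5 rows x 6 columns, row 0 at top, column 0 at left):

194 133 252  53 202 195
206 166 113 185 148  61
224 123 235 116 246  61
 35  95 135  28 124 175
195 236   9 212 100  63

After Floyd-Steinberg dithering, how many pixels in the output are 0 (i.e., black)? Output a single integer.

(0,0): OLD=194 → NEW=255, ERR=-61
(0,1): OLD=1701/16 → NEW=0, ERR=1701/16
(0,2): OLD=76419/256 → NEW=255, ERR=11139/256
(0,3): OLD=295061/4096 → NEW=0, ERR=295061/4096
(0,4): OLD=15303699/65536 → NEW=255, ERR=-1407981/65536
(0,5): OLD=194616453/1048576 → NEW=255, ERR=-72770427/1048576
(1,0): OLD=52959/256 → NEW=255, ERR=-12321/256
(1,1): OLD=373785/2048 → NEW=255, ERR=-148455/2048
(1,2): OLD=7538957/65536 → NEW=0, ERR=7538957/65536
(1,3): OLD=67247945/262144 → NEW=255, ERR=401225/262144
(1,4): OLD=2238848123/16777216 → NEW=255, ERR=-2039341957/16777216
(1,5): OLD=-4082908179/268435456 → NEW=0, ERR=-4082908179/268435456
(2,0): OLD=6401827/32768 → NEW=255, ERR=-1954013/32768
(2,1): OLD=97328561/1048576 → NEW=0, ERR=97328561/1048576
(2,2): OLD=5155867987/16777216 → NEW=255, ERR=877677907/16777216
(2,3): OLD=16611298683/134217728 → NEW=0, ERR=16611298683/134217728
(2,4): OLD=1114134909681/4294967296 → NEW=255, ERR=18918249201/4294967296
(2,5): OLD=3475611629991/68719476736 → NEW=0, ERR=3475611629991/68719476736
(3,0): OLD=566546163/16777216 → NEW=0, ERR=566546163/16777216
(3,1): OLD=19443027703/134217728 → NEW=255, ERR=-14782492937/134217728
(3,2): OLD=141915955029/1073741824 → NEW=255, ERR=-131888210091/1073741824
(3,3): OLD=1170523547135/68719476736 → NEW=0, ERR=1170523547135/68719476736
(3,4): OLD=82489193212959/549755813888 → NEW=255, ERR=-57698539328481/549755813888
(3,5): OLD=1276872504684401/8796093022208 → NEW=255, ERR=-966131215978639/8796093022208
(4,0): OLD=397073679069/2147483648 → NEW=255, ERR=-150534651171/2147483648
(4,1): OLD=5153744910009/34359738368 → NEW=255, ERR=-3607988373831/34359738368
(4,2): OLD=-86877525555109/1099511627776 → NEW=0, ERR=-86877525555109/1099511627776
(4,3): OLD=2733797883197159/17592186044416 → NEW=255, ERR=-1752209558128921/17592186044416
(4,4): OLD=1153131203800919/281474976710656 → NEW=0, ERR=1153131203800919/281474976710656
(4,5): OLD=107676048258183169/4503599627370496 → NEW=0, ERR=107676048258183169/4503599627370496
Output grid:
  Row 0: #.#.##  (2 black, running=2)
  Row 1: ##.##.  (2 black, running=4)
  Row 2: #.#.#.  (3 black, running=7)
  Row 3: .##.##  (2 black, running=9)
  Row 4: ##.#..  (3 black, running=12)

Answer: 12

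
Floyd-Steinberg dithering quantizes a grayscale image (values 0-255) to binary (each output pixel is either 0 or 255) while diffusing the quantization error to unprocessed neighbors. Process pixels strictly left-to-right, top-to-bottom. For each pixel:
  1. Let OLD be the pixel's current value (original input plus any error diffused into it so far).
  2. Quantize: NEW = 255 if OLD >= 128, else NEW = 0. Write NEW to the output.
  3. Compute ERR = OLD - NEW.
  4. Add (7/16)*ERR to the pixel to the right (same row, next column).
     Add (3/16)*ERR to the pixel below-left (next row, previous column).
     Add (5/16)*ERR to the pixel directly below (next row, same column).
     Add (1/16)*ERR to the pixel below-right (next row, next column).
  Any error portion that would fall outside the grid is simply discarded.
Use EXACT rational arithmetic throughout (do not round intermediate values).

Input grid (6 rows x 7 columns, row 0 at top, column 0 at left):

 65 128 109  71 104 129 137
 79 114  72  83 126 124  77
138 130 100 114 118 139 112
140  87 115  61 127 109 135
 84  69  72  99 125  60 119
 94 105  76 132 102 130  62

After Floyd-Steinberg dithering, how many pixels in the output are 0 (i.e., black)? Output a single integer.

(0,0): OLD=65 → NEW=0, ERR=65
(0,1): OLD=2503/16 → NEW=255, ERR=-1577/16
(0,2): OLD=16865/256 → NEW=0, ERR=16865/256
(0,3): OLD=408871/4096 → NEW=0, ERR=408871/4096
(0,4): OLD=9677841/65536 → NEW=255, ERR=-7033839/65536
(0,5): OLD=86029431/1048576 → NEW=0, ERR=86029431/1048576
(0,6): OLD=2900684609/16777216 → NEW=255, ERR=-1377505471/16777216
(1,0): OLD=20693/256 → NEW=0, ERR=20693/256
(1,1): OLD=276435/2048 → NEW=255, ERR=-245805/2048
(1,2): OLD=3449423/65536 → NEW=0, ERR=3449423/65536
(1,3): OLD=31775843/262144 → NEW=0, ERR=31775843/262144
(1,4): OLD=2803704969/16777216 → NEW=255, ERR=-1474485111/16777216
(1,5): OLD=11956888025/134217728 → NEW=0, ERR=11956888025/134217728
(1,6): OLD=204966005399/2147483648 → NEW=0, ERR=204966005399/2147483648
(2,0): OLD=4612289/32768 → NEW=255, ERR=-3743551/32768
(2,1): OLD=60222043/1048576 → NEW=0, ERR=60222043/1048576
(2,2): OLD=2630687697/16777216 → NEW=255, ERR=-1647502383/16777216
(2,3): OLD=12848496009/134217728 → NEW=0, ERR=12848496009/134217728
(2,4): OLD=168251516889/1073741824 → NEW=255, ERR=-105552648231/1073741824
(2,5): OLD=4680981521907/34359738368 → NEW=255, ERR=-4080751761933/34359738368
(2,6): OLD=52465632588245/549755813888 → NEW=0, ERR=52465632588245/549755813888
(3,0): OLD=1930508209/16777216 → NEW=0, ERR=1930508209/16777216
(3,1): OLD=17413000157/134217728 → NEW=255, ERR=-16812520483/134217728
(3,2): OLD=54813395175/1073741824 → NEW=0, ERR=54813395175/1073741824
(3,3): OLD=380876882401/4294967296 → NEW=0, ERR=380876882401/4294967296
(3,4): OLD=65306629753777/549755813888 → NEW=0, ERR=65306629753777/549755813888
(3,5): OLD=596407174306467/4398046511104 → NEW=255, ERR=-525094686025053/4398046511104
(3,6): OLD=7400406739811645/70368744177664 → NEW=0, ERR=7400406739811645/70368744177664
(4,0): OLD=207171393343/2147483648 → NEW=0, ERR=207171393343/2147483648
(4,1): OLD=3052005483955/34359738368 → NEW=0, ERR=3052005483955/34359738368
(4,2): OLD=74553640149597/549755813888 → NEW=255, ERR=-65634092391843/549755813888
(4,3): OLD=439560057391631/4398046511104 → NEW=0, ERR=439560057391631/4398046511104
(4,4): OLD=6650006241801981/35184372088832 → NEW=255, ERR=-2322008640850179/35184372088832
(4,5): OLD=23598767384569085/1125899906842624 → NEW=0, ERR=23598767384569085/1125899906842624
(4,6): OLD=2766513093882857723/18014398509481984 → NEW=255, ERR=-1827158526035048197/18014398509481984
(5,0): OLD=77406774424777/549755813888 → NEW=255, ERR=-62780958116663/549755813888
(5,1): OLD=292208549375939/4398046511104 → NEW=0, ERR=292208549375939/4398046511104
(5,2): OLD=3238728790790725/35184372088832 → NEW=0, ERR=3238728790790725/35184372088832
(5,3): OLD=51698144923592505/281474976710656 → NEW=255, ERR=-20077974137624775/281474976710656
(5,4): OLD=1087087666423604819/18014398509481984 → NEW=0, ERR=1087087666423604819/18014398509481984
(5,5): OLD=20148559976616425507/144115188075855872 → NEW=255, ERR=-16600812982726821853/144115188075855872
(5,6): OLD=-43309123124015812947/2305843009213693952 → NEW=0, ERR=-43309123124015812947/2305843009213693952
Output grid:
  Row 0: .#..#.#  (4 black, running=4)
  Row 1: .#..#..  (5 black, running=9)
  Row 2: #.#.##.  (3 black, running=12)
  Row 3: .#...#.  (5 black, running=17)
  Row 4: ..#.#.#  (4 black, running=21)
  Row 5: #..#.#.  (4 black, running=25)

Answer: 25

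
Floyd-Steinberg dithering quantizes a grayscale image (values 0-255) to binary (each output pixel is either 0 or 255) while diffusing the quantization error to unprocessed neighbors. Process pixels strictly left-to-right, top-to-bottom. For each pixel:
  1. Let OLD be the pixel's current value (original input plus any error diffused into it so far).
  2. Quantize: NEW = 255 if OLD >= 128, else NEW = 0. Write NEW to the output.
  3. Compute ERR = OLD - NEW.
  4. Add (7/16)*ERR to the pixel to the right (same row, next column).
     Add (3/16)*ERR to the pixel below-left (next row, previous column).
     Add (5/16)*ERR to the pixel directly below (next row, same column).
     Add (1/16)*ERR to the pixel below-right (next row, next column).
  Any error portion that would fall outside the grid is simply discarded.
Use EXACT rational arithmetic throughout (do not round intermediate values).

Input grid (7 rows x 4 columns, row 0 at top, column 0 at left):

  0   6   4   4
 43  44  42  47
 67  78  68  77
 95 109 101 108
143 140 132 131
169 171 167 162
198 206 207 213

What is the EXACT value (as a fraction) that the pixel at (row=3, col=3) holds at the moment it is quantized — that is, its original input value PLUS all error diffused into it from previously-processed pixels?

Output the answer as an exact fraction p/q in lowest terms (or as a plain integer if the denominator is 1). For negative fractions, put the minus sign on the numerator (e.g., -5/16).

(0,0): OLD=0 → NEW=0, ERR=0
(0,1): OLD=6 → NEW=0, ERR=6
(0,2): OLD=53/8 → NEW=0, ERR=53/8
(0,3): OLD=883/128 → NEW=0, ERR=883/128
(1,0): OLD=353/8 → NEW=0, ERR=353/8
(1,1): OLD=4251/64 → NEW=0, ERR=4251/64
(1,2): OLD=153187/2048 → NEW=0, ERR=153187/2048
(1,3): OLD=2696613/32768 → NEW=0, ERR=2696613/32768
(2,0): OLD=95481/1024 → NEW=0, ERR=95481/1024
(2,1): OLD=5122727/32768 → NEW=255, ERR=-3233113/32768
(2,2): OLD=2221319/32768 → NEW=0, ERR=2221319/32768
(2,3): OLD=35926733/262144 → NEW=255, ERR=-30919987/262144
(3,0): OLD=55384981/524288 → NEW=0, ERR=55384981/524288
(3,1): OLD=1198913683/8388608 → NEW=255, ERR=-940181357/8388608
(3,2): OLD=6022013669/134217728 → NEW=0, ERR=6022013669/134217728
(3,3): OLD=204025685571/2147483648 → NEW=0, ERR=204025685571/2147483648
Target (3,3): original=108, with diffused error = 204025685571/2147483648

Answer: 204025685571/2147483648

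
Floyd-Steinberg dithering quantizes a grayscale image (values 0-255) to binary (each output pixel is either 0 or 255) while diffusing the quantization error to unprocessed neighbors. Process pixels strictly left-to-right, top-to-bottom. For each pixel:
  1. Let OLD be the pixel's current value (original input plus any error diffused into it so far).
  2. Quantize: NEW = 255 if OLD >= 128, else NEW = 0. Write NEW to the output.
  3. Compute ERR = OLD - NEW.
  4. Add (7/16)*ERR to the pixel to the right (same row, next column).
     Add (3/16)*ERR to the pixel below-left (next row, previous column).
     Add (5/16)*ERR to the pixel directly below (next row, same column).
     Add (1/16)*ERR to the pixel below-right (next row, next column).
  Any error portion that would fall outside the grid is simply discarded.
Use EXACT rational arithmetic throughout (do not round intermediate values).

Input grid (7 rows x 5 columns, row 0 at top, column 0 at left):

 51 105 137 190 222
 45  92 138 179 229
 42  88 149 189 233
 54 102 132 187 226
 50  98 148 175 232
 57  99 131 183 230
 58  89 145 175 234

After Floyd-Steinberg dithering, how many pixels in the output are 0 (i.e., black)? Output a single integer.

(0,0): OLD=51 → NEW=0, ERR=51
(0,1): OLD=2037/16 → NEW=0, ERR=2037/16
(0,2): OLD=49331/256 → NEW=255, ERR=-15949/256
(0,3): OLD=666597/4096 → NEW=255, ERR=-377883/4096
(0,4): OLD=11903811/65536 → NEW=255, ERR=-4807869/65536
(1,0): OLD=21711/256 → NEW=0, ERR=21711/256
(1,1): OLD=328489/2048 → NEW=255, ERR=-193751/2048
(1,2): OLD=4443357/65536 → NEW=0, ERR=4443357/65536
(1,3): OLD=42515353/262144 → NEW=255, ERR=-24331367/262144
(1,4): OLD=669834155/4194304 → NEW=255, ERR=-399713365/4194304
(2,0): OLD=1663443/32768 → NEW=0, ERR=1663443/32768
(2,1): OLD=103450817/1048576 → NEW=0, ERR=103450817/1048576
(2,2): OLD=3188252547/16777216 → NEW=255, ERR=-1089937533/16777216
(2,3): OLD=31659640025/268435456 → NEW=0, ERR=31659640025/268435456
(2,4): OLD=1069521263535/4294967296 → NEW=255, ERR=-25695396945/4294967296
(3,0): OLD=1482472995/16777216 → NEW=0, ERR=1482472995/16777216
(3,1): OLD=21807831527/134217728 → NEW=255, ERR=-12417689113/134217728
(3,2): OLD=427355362077/4294967296 → NEW=0, ERR=427355362077/4294967296
(3,3): OLD=2252336335861/8589934592 → NEW=255, ERR=61903014901/8589934592
(3,4): OLD=32250679100329/137438953472 → NEW=255, ERR=-2796254035031/137438953472
(4,0): OLD=129420034861/2147483648 → NEW=0, ERR=129420034861/2147483648
(4,1): OLD=8221138123053/68719476736 → NEW=0, ERR=8221138123053/68719476736
(4,2): OLD=249591932270147/1099511627776 → NEW=255, ERR=-30783532812733/1099511627776
(4,3): OLD=2945058633471277/17592186044416 → NEW=255, ERR=-1540948807854803/17592186044416
(4,4): OLD=52852727733985979/281474976710656 → NEW=255, ERR=-18923391327231301/281474976710656
(5,0): OLD=108042782730151/1099511627776 → NEW=0, ERR=108042782730151/1099511627776
(5,1): OLD=1564764703381557/8796093022208 → NEW=255, ERR=-678239017281483/8796093022208
(5,2): OLD=22396958018073693/281474976710656 → NEW=0, ERR=22396958018073693/281474976710656
(5,3): OLD=198252693731294707/1125899906842624 → NEW=255, ERR=-88851782513574413/1125899906842624
(5,4): OLD=3044260629338502017/18014398509481984 → NEW=255, ERR=-1549410990579403903/18014398509481984
(6,0): OLD=10449768581970615/140737488355328 → NEW=0, ERR=10449768581970615/140737488355328
(6,1): OLD=533448710651665209/4503599627370496 → NEW=0, ERR=533448710651665209/4503599627370496
(6,2): OLD=14560768984496090371/72057594037927936 → NEW=255, ERR=-3813917495175533309/72057594037927936
(6,3): OLD=133771959801299694049/1152921504606846976 → NEW=0, ERR=133771959801299694049/1152921504606846976
(6,4): OLD=4666146089577823488615/18446744073709551616 → NEW=255, ERR=-37773649218112173465/18446744073709551616
Output grid:
  Row 0: ..###  (2 black, running=2)
  Row 1: .#.##  (2 black, running=4)
  Row 2: ..#.#  (3 black, running=7)
  Row 3: .#.##  (2 black, running=9)
  Row 4: ..###  (2 black, running=11)
  Row 5: .#.##  (2 black, running=13)
  Row 6: ..#.#  (3 black, running=16)

Answer: 16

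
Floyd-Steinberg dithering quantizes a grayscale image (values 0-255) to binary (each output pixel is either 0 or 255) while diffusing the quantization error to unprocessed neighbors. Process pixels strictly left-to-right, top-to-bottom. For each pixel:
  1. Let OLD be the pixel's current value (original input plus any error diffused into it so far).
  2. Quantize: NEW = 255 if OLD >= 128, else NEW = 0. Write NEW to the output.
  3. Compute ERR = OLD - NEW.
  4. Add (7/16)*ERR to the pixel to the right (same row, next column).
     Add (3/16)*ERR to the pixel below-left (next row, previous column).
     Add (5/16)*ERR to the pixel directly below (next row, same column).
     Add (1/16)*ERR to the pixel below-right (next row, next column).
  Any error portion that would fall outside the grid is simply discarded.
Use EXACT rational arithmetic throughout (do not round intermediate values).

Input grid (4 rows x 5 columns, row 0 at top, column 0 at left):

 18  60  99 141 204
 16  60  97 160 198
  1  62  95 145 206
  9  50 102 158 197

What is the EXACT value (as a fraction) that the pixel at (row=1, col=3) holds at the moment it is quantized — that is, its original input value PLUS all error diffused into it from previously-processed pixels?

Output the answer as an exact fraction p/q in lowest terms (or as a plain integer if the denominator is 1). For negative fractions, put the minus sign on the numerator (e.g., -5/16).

(0,0): OLD=18 → NEW=0, ERR=18
(0,1): OLD=543/8 → NEW=0, ERR=543/8
(0,2): OLD=16473/128 → NEW=255, ERR=-16167/128
(0,3): OLD=175599/2048 → NEW=0, ERR=175599/2048
(0,4): OLD=7913865/32768 → NEW=255, ERR=-441975/32768
(1,0): OLD=4397/128 → NEW=0, ERR=4397/128
(1,1): OLD=75451/1024 → NEW=0, ERR=75451/1024
(1,2): OLD=3607255/32768 → NEW=0, ERR=3607255/32768
(1,3): OLD=29430027/131072 → NEW=255, ERR=-3993333/131072
Target (1,3): original=160, with diffused error = 29430027/131072

Answer: 29430027/131072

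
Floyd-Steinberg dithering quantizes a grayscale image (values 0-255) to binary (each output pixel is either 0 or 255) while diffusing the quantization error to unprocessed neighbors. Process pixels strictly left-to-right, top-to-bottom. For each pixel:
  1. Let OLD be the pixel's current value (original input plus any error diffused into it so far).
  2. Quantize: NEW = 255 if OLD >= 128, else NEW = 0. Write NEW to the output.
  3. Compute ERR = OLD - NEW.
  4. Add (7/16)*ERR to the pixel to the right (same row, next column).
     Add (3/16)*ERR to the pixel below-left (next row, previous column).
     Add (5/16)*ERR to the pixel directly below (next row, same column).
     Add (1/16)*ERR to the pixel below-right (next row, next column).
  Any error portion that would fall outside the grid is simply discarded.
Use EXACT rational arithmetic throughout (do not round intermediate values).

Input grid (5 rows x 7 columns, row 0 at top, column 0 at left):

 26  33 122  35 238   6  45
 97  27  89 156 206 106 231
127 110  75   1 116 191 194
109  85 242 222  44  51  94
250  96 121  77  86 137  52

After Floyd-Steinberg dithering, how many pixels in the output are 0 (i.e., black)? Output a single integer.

(0,0): OLD=26 → NEW=0, ERR=26
(0,1): OLD=355/8 → NEW=0, ERR=355/8
(0,2): OLD=18101/128 → NEW=255, ERR=-14539/128
(0,3): OLD=-30093/2048 → NEW=0, ERR=-30093/2048
(0,4): OLD=7588133/32768 → NEW=255, ERR=-767707/32768
(0,5): OLD=-2228221/524288 → NEW=0, ERR=-2228221/524288
(0,6): OLD=361889813/8388608 → NEW=0, ERR=361889813/8388608
(1,0): OLD=14521/128 → NEW=0, ERR=14521/128
(1,1): OLD=72527/1024 → NEW=0, ERR=72527/1024
(1,2): OLD=2769211/32768 → NEW=0, ERR=2769211/32768
(1,3): OLD=23185215/131072 → NEW=255, ERR=-10238145/131072
(1,4): OLD=1365580157/8388608 → NEW=255, ERR=-773514883/8388608
(1,5): OLD=4761676877/67108864 → NEW=0, ERR=4761676877/67108864
(1,6): OLD=295556479715/1073741824 → NEW=255, ERR=21752314595/1073741824
(2,0): OLD=2879189/16384 → NEW=255, ERR=-1298731/16384
(2,1): OLD=63118775/524288 → NEW=0, ERR=63118775/524288
(2,2): OLD=1206789989/8388608 → NEW=255, ERR=-932305051/8388608
(2,3): OLD=-5639875331/67108864 → NEW=0, ERR=-5639875331/67108864
(2,4): OLD=31588714669/536870912 → NEW=0, ERR=31588714669/536870912
(2,5): OLD=4070778208431/17179869184 → NEW=255, ERR=-310088433489/17179869184
(2,6): OLD=54114869360825/274877906944 → NEW=255, ERR=-15978996909895/274877906944
(3,0): OLD=895917637/8388608 → NEW=0, ERR=895917637/8388608
(3,1): OLD=9633783457/67108864 → NEW=255, ERR=-7478976863/67108864
(3,2): OLD=80680029267/536870912 → NEW=255, ERR=-56222053293/536870912
(3,3): OLD=330728678469/2147483648 → NEW=255, ERR=-216879651771/2147483648
(3,4): OLD=2629488368197/274877906944 → NEW=0, ERR=2629488368197/274877906944
(3,5): OLD=93068073572703/2199023255552 → NEW=0, ERR=93068073572703/2199023255552
(3,6): OLD=3279956295476737/35184372088832 → NEW=0, ERR=3279956295476737/35184372088832
(4,0): OLD=281835230891/1073741824 → NEW=255, ERR=8031065771/1073741824
(4,1): OLD=884511890799/17179869184 → NEW=0, ERR=884511890799/17179869184
(4,2): OLD=23336551729505/274877906944 → NEW=0, ERR=23336551729505/274877906944
(4,3): OLD=171152620073339/2199023255552 → NEW=0, ERR=171152620073339/2199023255552
(4,4): OLD=2193111666092705/17592186044416 → NEW=0, ERR=2193111666092705/17592186044416
(4,5): OLD=125449596227393281/562949953421312 → NEW=255, ERR=-18102641895041279/562949953421312
(4,6): OLD=627877798453993559/9007199254740992 → NEW=0, ERR=627877798453993559/9007199254740992
Output grid:
  Row 0: ..#.#..  (5 black, running=5)
  Row 1: ...##.#  (4 black, running=9)
  Row 2: #.#..##  (3 black, running=12)
  Row 3: .###...  (4 black, running=16)
  Row 4: #....#.  (5 black, running=21)

Answer: 21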